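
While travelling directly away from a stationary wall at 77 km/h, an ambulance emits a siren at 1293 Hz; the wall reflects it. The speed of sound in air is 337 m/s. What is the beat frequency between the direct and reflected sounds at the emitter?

77 km/h = 21.39 m/s.
The wall receives the sound from a moving source: f₁ = f₀ · v/(v + v_e) = 1293 × 337/358.39 ≈ 1215.8 Hz.
On the return leg the ambulance is a moving observer: f₂ = f₁ · (v − v_e)/v = 1215.8 × 315.61/337 ≈ 1138.7 Hz.
Equivalently f₂ = f₀ · (v − v_e)/(v + v_e).
Beat against the emitted tone: |f₂ − f₀| = 2v_e·f₀/(v + v_e) = 2 × 21.39 × 1293/358.39 ≈ 154 Hz.

154 Hz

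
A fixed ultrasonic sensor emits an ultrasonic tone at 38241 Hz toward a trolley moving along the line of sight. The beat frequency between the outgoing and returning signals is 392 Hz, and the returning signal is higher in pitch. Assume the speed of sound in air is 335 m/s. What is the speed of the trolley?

1.71 m/s

Double Doppler shift off a moving reflector: f₂ = f₀ · (v + u)/(v − u) (u > 0 toward emitter).
Returning signal is higher, so f₂ = f₀ + Δf = 38241 + 392 = 38633 Hz.
Rearranging, u = v · (f₂ − f₀)/(f₂ + f₀) = 335 × 392/76874 ≈ 1.71 m/s.
So the trolley is moving at 1.71 m/s toward the emitter.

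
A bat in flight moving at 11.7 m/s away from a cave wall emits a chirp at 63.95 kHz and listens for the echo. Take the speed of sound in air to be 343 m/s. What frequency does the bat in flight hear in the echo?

59.7 kHz

The cave wall receives the sound from a moving source: f₁ = f₀ · v/(v + v_e) = 63.95 × 343/354.7 ≈ 61.8 kHz.
On the return leg the bat in flight is a moving observer: f₂ = f₁ · (v − v_e)/v = 61.8 × 331.3/343 ≈ 59.7 kHz.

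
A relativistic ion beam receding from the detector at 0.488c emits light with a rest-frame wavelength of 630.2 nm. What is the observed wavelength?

Relativistic Doppler for wavelength: λ' = λ₀ · √((1 + β)/(1 − β)).
λ' = 630.2 × √(1.4880/0.5120) = 630.2 × 1.70477 ≈ 1074.3 nm.

1074.3 nm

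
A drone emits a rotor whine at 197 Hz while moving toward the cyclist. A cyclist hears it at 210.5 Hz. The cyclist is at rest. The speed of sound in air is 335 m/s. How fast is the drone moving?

f' = f · v/(v − v_s) ⇒ v_s = v · |1 − f/f'|.
v_s = 335 × |1 − 197/210.5| = 335 × 0.06413 ≈ 21.5 m/s.

21.5 m/s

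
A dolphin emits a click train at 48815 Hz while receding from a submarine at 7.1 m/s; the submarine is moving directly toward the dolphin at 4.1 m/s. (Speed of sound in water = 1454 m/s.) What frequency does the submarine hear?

48715 Hz

With source receding and observer approaching, f' = f · (v + v_o)/(v + v_s).
f' = 48815 × (1454 + 4.1)/(1454 + 7.1) = 48815 × 1458.1/1461.1 ≈ 48715 Hz.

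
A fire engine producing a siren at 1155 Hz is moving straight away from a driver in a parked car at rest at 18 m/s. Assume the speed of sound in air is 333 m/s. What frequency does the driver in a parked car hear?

1096 Hz

Moving source, stationary observer: f' = f · v/(v + v_s) since the source is receding.
f' = 1155 × 333/(333 + 18) = 1155 × 333/351 ≈ 1096 Hz.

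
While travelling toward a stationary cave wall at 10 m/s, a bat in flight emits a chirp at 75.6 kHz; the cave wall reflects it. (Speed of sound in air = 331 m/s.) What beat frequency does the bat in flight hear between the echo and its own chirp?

4710 Hz

The cave wall receives the sound from a moving source: f₁ = f₀ · v/(v − v_e) = 75.6 × 331/321 ≈ 77.96 kHz.
On the return leg the bat in flight is a moving observer: f₂ = f₁ · (v + v_e)/v = 77.96 × 341/331 ≈ 80.31 kHz.
Equivalently f₂ = f₀ · (v + v_e)/(v − v_e).
Beat against the emitted tone (with f₀ = 75600 Hz): |f₂ − f₀| = 2v_e·f₀/(v − v_e) = 2 × 10 × 75600/321 ≈ 4710 Hz.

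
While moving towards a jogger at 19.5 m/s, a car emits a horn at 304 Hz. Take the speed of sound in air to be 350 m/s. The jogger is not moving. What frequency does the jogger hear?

322 Hz

Moving source, stationary observer: f' = f · v/(v − v_s) since the source is approaching.
f' = 304 × 350/(350 − 19.5) = 304 × 350/330.5 ≈ 322 Hz.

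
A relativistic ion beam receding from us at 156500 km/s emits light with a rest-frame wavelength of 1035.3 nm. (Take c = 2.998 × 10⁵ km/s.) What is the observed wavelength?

β = v/c = 156500/299800 = 0.5220.
Relativistic Doppler for wavelength: λ' = λ₀ · √((1 + β)/(1 − β)).
λ' = 1035.3 × √(1.5220/0.4780) = 1035.3 × 1.78444 ≈ 1847.4 nm.

1847.4 nm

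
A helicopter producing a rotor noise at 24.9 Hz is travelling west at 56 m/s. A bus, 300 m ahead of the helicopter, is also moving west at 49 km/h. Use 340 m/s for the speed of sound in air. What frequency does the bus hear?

49 km/h = 13.61 m/s.
The bus is ahead, so the helicopter is moving toward it while the bus is moving away from the helicopter.
Both move, so f' = f · (v − v_o)/(v − v_s).
f' = 24.9 × (340 − 13.61)/(340 − 56) = 24.9 × 326.39/284 ≈ 28.6 Hz.

28.6 Hz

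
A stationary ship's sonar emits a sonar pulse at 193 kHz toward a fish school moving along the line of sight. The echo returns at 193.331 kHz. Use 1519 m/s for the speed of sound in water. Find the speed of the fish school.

Double Doppler shift off a moving reflector: f₂ = f₀ · (v + u)/(v − u) (u > 0 toward emitter).
Rearranging, u = v · (f₂ − f₀)/(f₂ + f₀) = 1519 × 0.331/386.331 ≈ 1.30 m/s.
So the fish school is moving at 1.30 m/s toward the emitter.

1.30 m/s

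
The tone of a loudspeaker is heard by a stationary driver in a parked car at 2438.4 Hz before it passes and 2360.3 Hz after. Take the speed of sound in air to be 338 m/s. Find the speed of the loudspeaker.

5.5 m/s

f₁/f₂ = (v + v_s)/(v − v_s), so v_s = v · (f₁ − f₂)/(f₁ + f₂).
v_s = 338 × (2438.4 − 2360.3)/(2438.4 + 2360.3) = 338 × 78.1/4798.7 ≈ 5.5 m/s.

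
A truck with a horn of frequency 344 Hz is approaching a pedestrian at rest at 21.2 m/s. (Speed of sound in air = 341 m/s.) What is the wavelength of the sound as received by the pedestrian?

Only the source moves, toward the listener, so f' = f · v/(v − v_s).
f' = 344 × 341/(341 − 21.2) ≈ 367 Hz.
λ' = v/f' = 341/366.804 ≈ 93.0 cm.

93.0 cm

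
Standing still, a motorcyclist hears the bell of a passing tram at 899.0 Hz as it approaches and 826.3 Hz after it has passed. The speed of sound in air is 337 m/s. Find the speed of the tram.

14.2 m/s

f₁/f₂ = (v + v_s)/(v − v_s), so v_s = v · (f₁ − f₂)/(f₁ + f₂).
v_s = 337 × (899.0 − 826.3)/(899.0 + 826.3) = 337 × 72.7/1725.3 ≈ 14.2 m/s.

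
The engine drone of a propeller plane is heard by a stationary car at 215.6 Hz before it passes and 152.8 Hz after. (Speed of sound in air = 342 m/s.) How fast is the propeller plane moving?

58 m/s

f₁/f₂ = (v + v_s)/(v − v_s), so v_s = v · (f₁ − f₂)/(f₁ + f₂).
v_s = 342 × (215.6 − 152.8)/(215.6 + 152.8) = 342 × 62.8/368.4 ≈ 58 m/s.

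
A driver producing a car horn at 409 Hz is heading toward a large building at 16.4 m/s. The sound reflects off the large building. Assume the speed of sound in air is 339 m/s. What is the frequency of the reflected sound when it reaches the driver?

451 Hz

The large building receives the sound from a moving source: f₁ = f₀ · v/(v − v_e) = 409 × 339/322.6 ≈ 430 Hz.
On the return leg the driver is a moving observer: f₂ = f₁ · (v + v_e)/v = 430 × 355.4/339 ≈ 451 Hz.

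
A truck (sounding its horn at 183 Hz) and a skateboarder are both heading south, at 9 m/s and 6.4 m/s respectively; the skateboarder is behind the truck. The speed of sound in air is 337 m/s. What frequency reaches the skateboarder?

The skateboarder is behind, so the truck is moving away from it while the skateboarder is moving toward the truck.
Both move, so f' = f · (v + v_o)/(v + v_s).
f' = 183 × (337 + 6.4)/(337 + 9) = 183 × 343.4/346 ≈ 182 Hz.

182 Hz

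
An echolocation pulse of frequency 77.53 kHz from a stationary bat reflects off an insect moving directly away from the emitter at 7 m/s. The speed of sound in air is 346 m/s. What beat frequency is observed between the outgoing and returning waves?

The insect first receives the wave as a moving observer: f₁ = f₀ · (v − u)/v = 77.53 × (346 − 7)/346 ≈ 75.96 kHz.
On reflection it acts as a source moving away from the stationary detector: f₂ = f₁ · v/(v + u) = 75.96 × 346/353 ≈ 74.46 kHz.
Equivalently f₂ = f₀ · (v − u)/(v + u).
Beat frequency (with f₀ = 77530 Hz): |f₂ − f₀| = 2u·f₀/(v + u) = 2 × 7 × 77530/353 ≈ 3075 Hz.

3075 Hz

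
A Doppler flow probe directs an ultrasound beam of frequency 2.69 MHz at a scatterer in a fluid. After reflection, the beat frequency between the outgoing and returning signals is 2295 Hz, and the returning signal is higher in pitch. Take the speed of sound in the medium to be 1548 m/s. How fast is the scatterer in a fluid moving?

0.66 m/s

Double Doppler shift off a moving reflector: f₂ = f₀ · (v + u)/(v − u) (u > 0 toward emitter).
Returning signal is higher, so f₂ = f₀ + Δf = 2690000 + 2295 = 2692295 Hz.
Rearranging, u = v · (f₂ − f₀)/(f₂ + f₀) = 1548 × 2295/5382295 ≈ 0.66 m/s.
So the scatterer in a fluid is moving at 0.66 m/s toward the emitter.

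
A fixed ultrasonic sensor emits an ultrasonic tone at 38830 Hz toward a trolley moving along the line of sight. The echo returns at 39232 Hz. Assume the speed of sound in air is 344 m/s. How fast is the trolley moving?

1.77 m/s

Double Doppler shift off a moving reflector: f₂ = f₀ · (v + u)/(v − u) (u > 0 toward emitter).
Rearranging, u = v · (f₂ − f₀)/(f₂ + f₀) = 344 × 402/78062 ≈ 1.77 m/s.
So the trolley is moving at 1.77 m/s toward the emitter.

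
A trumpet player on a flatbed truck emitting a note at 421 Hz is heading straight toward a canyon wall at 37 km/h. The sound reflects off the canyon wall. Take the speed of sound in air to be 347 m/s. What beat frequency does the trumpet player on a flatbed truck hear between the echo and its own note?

25.7 Hz

37 km/h = 10.28 m/s.
The canyon wall receives the sound from a moving source: f₁ = f₀ · v/(v − v_e) = 421 × 347/336.72 ≈ 433.9 Hz.
On the return leg the trumpet player on a flatbed truck is a moving observer: f₂ = f₁ · (v + v_e)/v = 433.9 × 357.28/347 ≈ 446.7 Hz.
Beat against the emitted tone: |f₂ − f₀| = 2v_e·f₀/(v − v_e) = 2 × 10.28 × 421/336.72 ≈ 25.7 Hz.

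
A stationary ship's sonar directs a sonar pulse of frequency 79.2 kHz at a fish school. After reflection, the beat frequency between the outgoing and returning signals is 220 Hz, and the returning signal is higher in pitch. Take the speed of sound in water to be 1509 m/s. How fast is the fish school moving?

Double Doppler shift off a moving reflector: f₂ = f₀ · (v + u)/(v − u) (u > 0 toward emitter).
Returning signal is higher, so f₂ = f₀ + Δf = 79200 + 220 = 79420 Hz.
Rearranging, u = v · (f₂ − f₀)/(f₂ + f₀) = 1509 × 220/158620 ≈ 2.09 m/s.
So the fish school is moving at 2.09 m/s toward the emitter.

2.09 m/s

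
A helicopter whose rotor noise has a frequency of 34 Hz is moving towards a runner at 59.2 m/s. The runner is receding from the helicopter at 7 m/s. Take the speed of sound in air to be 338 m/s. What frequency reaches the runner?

Both move, so f' = f · (v − v_o)/(v − v_s).
f' = 34 × (338 − 7)/(338 − 59.2) = 34 × 331/278.8 ≈ 40.4 Hz.

40.4 Hz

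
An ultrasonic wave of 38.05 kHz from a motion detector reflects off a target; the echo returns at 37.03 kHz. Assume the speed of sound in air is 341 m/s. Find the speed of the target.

4.6 m/s

Double Doppler shift off a moving reflector: f₂ = f₀ · (v + u)/(v − u) (u > 0 toward emitter).
Rearranging, u = v · (f₂ − f₀)/(f₂ + f₀) = 341 × -1.02/75.08 ≈ -4.6 m/s.
So the target is moving at 4.6 m/s away from the emitter.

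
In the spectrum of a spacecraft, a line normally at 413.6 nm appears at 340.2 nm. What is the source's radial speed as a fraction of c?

λ'/λ₀ = 0.8225 < 1 (blueshift), so the source is approaching.
λ'/λ₀ = √((1 − β)/(1 + β)) for an approaching source ⇒ β = (1 − r²)/(1 + r²) with r = λ'/λ₀.
β = (1 − 0.6766)/(1 + 0.6766) ≈ 0.193.

0.193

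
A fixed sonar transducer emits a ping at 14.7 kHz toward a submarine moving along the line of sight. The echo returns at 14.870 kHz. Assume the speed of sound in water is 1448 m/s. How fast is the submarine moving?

Double Doppler shift off a moving reflector: f₂ = f₀ · (v + u)/(v − u) (u > 0 toward emitter).
Rearranging, u = v · (f₂ − f₀)/(f₂ + f₀) = 1448 × 0.170/29.570 ≈ 8.3 m/s.
So the submarine is moving at 8.3 m/s toward the emitter.

8.3 m/s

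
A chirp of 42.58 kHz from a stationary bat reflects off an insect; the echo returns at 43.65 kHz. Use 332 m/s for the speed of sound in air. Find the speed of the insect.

Double Doppler shift off a moving reflector: f₂ = f₀ · (v + u)/(v − u) (u > 0 toward emitter).
Rearranging, u = v · (f₂ − f₀)/(f₂ + f₀) = 332 × 1.07/86.23 ≈ 4.1 m/s.
So the insect is moving at 4.1 m/s toward the emitter.

4.1 m/s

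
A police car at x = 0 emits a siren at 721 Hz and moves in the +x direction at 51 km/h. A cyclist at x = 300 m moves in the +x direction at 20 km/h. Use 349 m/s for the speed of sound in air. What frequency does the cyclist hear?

740 Hz

51 km/h = 14.17 m/s; 20 km/h = 5.556 m/s.
The observer lies on the +x side, so the source is heading toward the observer and the observer is heading away from the source.
With source approaching and observer receding, f' = f · (v − v_o)/(v − v_s).
f' = 721 × (349 − 5.556)/(349 − 14.17) = 721 × 343.44/334.83 ≈ 740 Hz.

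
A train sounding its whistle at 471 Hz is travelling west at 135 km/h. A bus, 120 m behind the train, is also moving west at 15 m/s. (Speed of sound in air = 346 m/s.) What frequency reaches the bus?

135 km/h = 37.5 m/s.
The bus is behind, so the train is moving away from it while the bus is moving toward the train.
General Doppler shift: f' = f · (v + v_o)/(v + v_s).
f' = 471 × (346 + 15)/(346 + 37.5) = 471 × 361/383.5 ≈ 443 Hz.

443 Hz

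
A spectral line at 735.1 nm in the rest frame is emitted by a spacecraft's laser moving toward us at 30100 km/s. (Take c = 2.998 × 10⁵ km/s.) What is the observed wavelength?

β = v/c = 30100/299800 = 0.1004.
Relativistic Doppler for wavelength: λ' = λ₀ · √((1 − β)/(1 + β)).
λ' = 735.1 × √(0.8996/1.1004) = 735.1 × 0.90417 ≈ 664.7 nm.

664.7 nm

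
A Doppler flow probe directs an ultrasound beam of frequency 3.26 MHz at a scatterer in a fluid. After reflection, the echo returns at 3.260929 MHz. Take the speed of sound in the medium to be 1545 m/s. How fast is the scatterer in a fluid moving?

0.22 m/s

Double Doppler shift off a moving reflector: f₂ = f₀ · (v + u)/(v − u) (u > 0 toward emitter).
Rearranging, u = v · (f₂ − f₀)/(f₂ + f₀) = 1545 × 0.000929/6.520929 ≈ 0.22 m/s.
So the scatterer in a fluid is moving at 0.22 m/s toward the emitter.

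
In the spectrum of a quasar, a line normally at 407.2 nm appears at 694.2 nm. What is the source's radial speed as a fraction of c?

0.488c

λ'/λ₀ = 1.7048 > 1 (redshift), so the source is receding.
λ'/λ₀ = √((1 + β)/(1 − β)) for a receding source ⇒ β = (r² − 1)/(r² + 1) with r = λ'/λ₀.
β = (2.9064 − 1)/(2.9064 + 1) ≈ 0.488.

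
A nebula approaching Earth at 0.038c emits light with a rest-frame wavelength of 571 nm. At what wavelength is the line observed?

Relativistic Doppler for wavelength: λ' = λ₀ · √((1 − β)/(1 + β)).
λ' = 571 × √(0.9620/1.0380) = 571 × 0.96270 ≈ 549.7 nm.

549.7 nm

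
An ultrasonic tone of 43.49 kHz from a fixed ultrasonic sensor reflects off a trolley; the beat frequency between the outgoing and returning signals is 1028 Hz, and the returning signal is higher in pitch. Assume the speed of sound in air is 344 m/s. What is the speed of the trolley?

4.0 m/s

Double Doppler shift off a moving reflector: f₂ = f₀ · (v + u)/(v − u) (u > 0 toward emitter).
Returning signal is higher, so f₂ = f₀ + Δf = 43490 + 1028 = 44518 Hz.
Rearranging, u = v · (f₂ − f₀)/(f₂ + f₀) = 344 × 1028/88008 ≈ 4.0 m/s.
So the trolley is moving at 4.0 m/s toward the emitter.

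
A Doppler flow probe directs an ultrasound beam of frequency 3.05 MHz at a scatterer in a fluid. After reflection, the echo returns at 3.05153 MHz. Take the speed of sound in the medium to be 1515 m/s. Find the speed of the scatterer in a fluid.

Double Doppler shift off a moving reflector: f₂ = f₀ · (v + u)/(v − u) (u > 0 toward emitter).
Rearranging, u = v · (f₂ − f₀)/(f₂ + f₀) = 1515 × 0.00153/6.10153 ≈ 0.38 m/s.
So the scatterer in a fluid is moving at 0.38 m/s toward the emitter.

0.38 m/s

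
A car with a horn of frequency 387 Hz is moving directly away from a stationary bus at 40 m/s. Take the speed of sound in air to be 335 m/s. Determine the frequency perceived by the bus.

346 Hz

Moving source, stationary observer: f' = f · v/(v + v_s) since the source is receding.
f' = 387 × 335/(335 + 40) = 387 × 335/375 ≈ 346 Hz.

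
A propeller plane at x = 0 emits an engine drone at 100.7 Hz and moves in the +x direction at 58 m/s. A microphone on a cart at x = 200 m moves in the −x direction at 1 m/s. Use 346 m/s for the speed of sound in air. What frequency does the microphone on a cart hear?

121 Hz

The observer lies on the +x side, so the source is heading toward the observer and the observer is heading toward the source.
Both move, so f' = f · (v + v_o)/(v − v_s).
f' = 100.7 × (346 + 1)/(346 − 58) = 100.7 × 347/288 ≈ 121 Hz.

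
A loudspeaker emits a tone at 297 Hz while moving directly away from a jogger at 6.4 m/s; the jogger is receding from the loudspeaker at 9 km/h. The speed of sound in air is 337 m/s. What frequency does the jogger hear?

289 Hz

9 km/h = 2.5 m/s.
With source receding and observer receding, f' = f · (v − v_o)/(v + v_s).
f' = 297 × (337 − 2.5)/(337 + 6.4) = 297 × 334.5/343.4 ≈ 289 Hz.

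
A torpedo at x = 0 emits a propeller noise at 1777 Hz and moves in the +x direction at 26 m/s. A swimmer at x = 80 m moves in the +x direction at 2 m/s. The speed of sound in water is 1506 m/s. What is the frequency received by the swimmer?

The observer lies on the +x side, so the source is heading toward the observer and the observer is heading away from the source.
Both move, so f' = f · (v − v_o)/(v − v_s).
f' = 1777 × (1506 − 2)/(1506 − 26) = 1777 × 1504/1480 ≈ 1806 Hz.

1806 Hz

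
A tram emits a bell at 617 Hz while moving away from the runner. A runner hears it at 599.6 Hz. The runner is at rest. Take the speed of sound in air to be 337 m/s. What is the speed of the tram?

f' = f · v/(v + v_s) ⇒ v_s = v · |1 − f/f'|.
v_s = 337 × |1 − 617/599.6| = 337 × 0.02902 ≈ 9.8 m/s.

9.8 m/s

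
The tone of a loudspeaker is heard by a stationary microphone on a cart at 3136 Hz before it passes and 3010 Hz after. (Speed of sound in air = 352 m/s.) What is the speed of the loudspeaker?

7.2 m/s

f₁/f₂ = (v + v_s)/(v − v_s), so v_s = v · (f₁ − f₂)/(f₁ + f₂).
v_s = 352 × (3136 − 3010)/(3136 + 3010) = 352 × 126/6146 ≈ 7.2 m/s.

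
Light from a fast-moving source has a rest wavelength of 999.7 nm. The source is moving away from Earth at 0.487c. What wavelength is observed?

Relativistic Doppler for wavelength: λ' = λ₀ · √((1 + β)/(1 − β)).
λ' = 999.7 × √(1.4870/0.5130) = 999.7 × 1.70254 ≈ 1702.0 nm.

1702.0 nm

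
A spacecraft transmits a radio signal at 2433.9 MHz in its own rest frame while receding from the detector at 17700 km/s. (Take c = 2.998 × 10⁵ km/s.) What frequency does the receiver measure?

β = v/c = 17700/299800 = 0.0590.
Relativistic Doppler for frequency: f' = f₀ · √((1 − β)/(1 + β)).
f' = 2433.9 × √(0.9410/1.0590) = 2433.9 × 0.94260 ≈ 2294.2 MHz.

2294.2 MHz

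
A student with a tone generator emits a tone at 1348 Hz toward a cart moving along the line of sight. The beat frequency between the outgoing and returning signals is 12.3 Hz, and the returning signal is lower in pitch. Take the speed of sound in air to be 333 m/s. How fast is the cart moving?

Double Doppler shift off a moving reflector: f₂ = f₀ · (v + u)/(v − u) (u > 0 toward emitter).
Returning signal is lower, so f₂ = f₀ − Δf = 1348 − 12.3 = 1335.7 Hz.
Rearranging, u = v · (f₂ − f₀)/(f₂ + f₀) = 333 × -12.3/2683.7 ≈ -1.53 m/s.
So the cart is moving at 1.53 m/s away from the emitter.

1.53 m/s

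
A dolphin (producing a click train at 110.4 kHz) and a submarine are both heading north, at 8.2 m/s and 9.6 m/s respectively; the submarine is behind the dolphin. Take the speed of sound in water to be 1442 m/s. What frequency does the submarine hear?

The submarine is behind, so the dolphin is moving away from it while the submarine is moving toward the dolphin.
General Doppler shift: f' = f · (v + v_o)/(v + v_s).
f' = 110.4 × (1442 + 9.6)/(1442 + 8.2) = 110.4 × 1451.6/1450.2 ≈ 110.5 kHz.

110.5 kHz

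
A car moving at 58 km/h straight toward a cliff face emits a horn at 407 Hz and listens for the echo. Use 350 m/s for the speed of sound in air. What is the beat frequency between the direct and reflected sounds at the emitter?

58 km/h = 16.11 m/s.
The cliff face receives the sound from a moving source: f₁ = f₀ · v/(v − v_e) = 407 × 350/333.89 ≈ 426.6 Hz.
On the return leg the car is a moving observer: f₂ = f₁ · (v + v_e)/v = 426.6 × 366.11/350 ≈ 446.3 Hz.
Beat against the emitted tone: |f₂ − f₀| = 2v_e·f₀/(v − v_e) = 2 × 16.11 × 407/333.89 ≈ 39.3 Hz.

39.3 Hz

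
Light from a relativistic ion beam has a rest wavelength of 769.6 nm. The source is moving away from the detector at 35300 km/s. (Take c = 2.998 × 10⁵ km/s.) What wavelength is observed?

866.2 nm

β = v/c = 35300/299800 = 0.1177.
Relativistic Doppler for wavelength: λ' = λ₀ · √((1 + β)/(1 − β)).
λ' = 769.6 × √(1.1177/0.8823) = 769.6 × 1.12557 ≈ 866.2 nm.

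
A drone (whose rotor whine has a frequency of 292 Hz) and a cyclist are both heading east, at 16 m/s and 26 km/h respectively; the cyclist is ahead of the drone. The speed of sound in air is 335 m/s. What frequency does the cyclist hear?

26 km/h = 7.222 m/s.
The cyclist is ahead, so the drone is moving toward it while the cyclist is moving away from the drone.
Both move, so f' = f · (v − v_o)/(v − v_s).
f' = 292 × (335 − 7.222)/(335 − 16) = 292 × 327.78/319 ≈ 300 Hz.

300 Hz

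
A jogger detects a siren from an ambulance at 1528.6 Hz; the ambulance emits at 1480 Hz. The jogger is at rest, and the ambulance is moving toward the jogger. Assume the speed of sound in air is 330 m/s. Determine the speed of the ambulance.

10.5 m/s

f' = f · v/(v − v_s) ⇒ v_s = v · |1 − f/f'|.
v_s = 330 × |1 − 1480/1528.6| = 330 × 0.03179 ≈ 10.5 m/s.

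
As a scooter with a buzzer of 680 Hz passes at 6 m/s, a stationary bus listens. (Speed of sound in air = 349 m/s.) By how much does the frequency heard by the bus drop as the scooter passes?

Approaching: f₁ = f · v/(v − v_s) = 680 × 349/343 ≈ 691.9 Hz.
Receding: f₂ = f · v/(v + v_s) = 680 × 349/355 ≈ 668.5 Hz.
Drop: f₁ − f₂ = 2f·v·v_s/(v² − v_s²) = 2 × 680 × 349 × 6/(349² − 6²) ≈ 23.4 Hz.

23.4 Hz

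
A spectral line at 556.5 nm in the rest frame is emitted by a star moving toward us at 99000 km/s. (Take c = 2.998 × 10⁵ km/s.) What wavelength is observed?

394.9 nm

β = v/c = 99000/299800 = 0.3302.
Relativistic Doppler for wavelength: λ' = λ₀ · √((1 − β)/(1 + β)).
λ' = 556.5 × √(0.6698/1.3302) = 556.5 × 0.70958 ≈ 394.9 nm.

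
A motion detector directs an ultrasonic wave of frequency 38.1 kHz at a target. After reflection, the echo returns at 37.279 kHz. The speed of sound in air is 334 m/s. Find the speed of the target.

Double Doppler shift off a moving reflector: f₂ = f₀ · (v + u)/(v − u) (u > 0 toward emitter).
Rearranging, u = v · (f₂ − f₀)/(f₂ + f₀) = 334 × -0.821/75.379 ≈ -3.6 m/s.
So the target is moving at 3.6 m/s away from the emitter.

3.6 m/s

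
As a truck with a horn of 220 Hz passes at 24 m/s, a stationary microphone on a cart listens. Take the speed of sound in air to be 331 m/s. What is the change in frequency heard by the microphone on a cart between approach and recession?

Approaching: f₁ = f · v/(v − v_s) = 220 × 331/307 ≈ 237.2 Hz.
Receding: f₂ = f · v/(v + v_s) = 220 × 331/355 ≈ 205.1 Hz.
Drop: f₁ − f₂ = 2f·v·v_s/(v² − v_s²) = 2 × 220 × 331 × 24/(331² − 24²) ≈ 32.1 Hz.

32.1 Hz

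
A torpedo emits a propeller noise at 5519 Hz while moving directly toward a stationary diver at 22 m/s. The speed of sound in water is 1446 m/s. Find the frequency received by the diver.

Only the source moves, toward the listener, so f' = f · v/(v − v_s).
f' = 5519 × 1446/(1446 − 22) = 5519 × 1446/1424 ≈ 5604 Hz.

5604 Hz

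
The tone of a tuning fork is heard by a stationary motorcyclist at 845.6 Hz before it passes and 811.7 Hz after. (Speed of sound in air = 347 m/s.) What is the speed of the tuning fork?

f₁/f₂ = (v + v_s)/(v − v_s), so v_s = v · (f₁ − f₂)/(f₁ + f₂).
v_s = 347 × (845.6 − 811.7)/(845.6 + 811.7) = 347 × 33.9/1657.3 ≈ 7.1 m/s.

7.1 m/s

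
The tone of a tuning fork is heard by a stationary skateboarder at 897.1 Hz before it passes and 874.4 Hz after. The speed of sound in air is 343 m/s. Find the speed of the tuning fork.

f₁/f₂ = (v + v_s)/(v − v_s), so v_s = v · (f₁ − f₂)/(f₁ + f₂).
v_s = 343 × (897.1 − 874.4)/(897.1 + 874.4) = 343 × 22.7/1771.5 ≈ 4.4 m/s.

4.4 m/s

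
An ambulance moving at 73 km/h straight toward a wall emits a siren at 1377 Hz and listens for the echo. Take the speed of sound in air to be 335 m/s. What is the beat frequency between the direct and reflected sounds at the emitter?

177 Hz

73 km/h = 20.28 m/s.
The wall receives the sound from a moving source: f₁ = f₀ · v/(v − v_e) = 1377 × 335/314.72 ≈ 1465.7 Hz.
On the return leg the ambulance is a moving observer: f₂ = f₁ · (v + v_e)/v = 1465.7 × 355.28/335 ≈ 1554.4 Hz.
Beat against the emitted tone: |f₂ − f₀| = 2v_e·f₀/(v − v_e) = 2 × 20.28 × 1377/314.72 ≈ 177 Hz.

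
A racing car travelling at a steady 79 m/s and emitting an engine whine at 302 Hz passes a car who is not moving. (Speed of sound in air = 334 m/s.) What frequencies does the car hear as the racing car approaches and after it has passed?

Approaching: f₁ = f · v/(v − v_s) = 302 × 334/255 ≈ 396 Hz.
Receding: f₂ = f · v/(v + v_s) = 302 × 334/413 ≈ 244 Hz.

396 Hz approaching; 244 Hz receding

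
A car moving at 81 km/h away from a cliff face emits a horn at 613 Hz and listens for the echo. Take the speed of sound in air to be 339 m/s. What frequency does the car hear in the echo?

537 Hz

81 km/h = 22.5 m/s.
The cliff face receives the sound from a moving source: f₁ = f₀ · v/(v + v_e) = 613 × 339/361.5 ≈ 575 Hz.
On the return leg the car is a moving observer: f₂ = f₁ · (v − v_e)/v = 575 × 316.5/339 ≈ 537 Hz.
Equivalently f₂ = f₀ · (v − v_e)/(v + v_e).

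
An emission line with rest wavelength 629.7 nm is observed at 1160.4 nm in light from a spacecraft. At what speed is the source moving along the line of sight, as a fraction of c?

0.545

λ'/λ₀ = 1.8428 > 1 (redshift), so the source is receding.
λ'/λ₀ = √((1 + β)/(1 − β)) for a receding source ⇒ β = (r² − 1)/(r² + 1) with r = λ'/λ₀.
β = (3.3958 − 1)/(3.3958 + 1) ≈ 0.545.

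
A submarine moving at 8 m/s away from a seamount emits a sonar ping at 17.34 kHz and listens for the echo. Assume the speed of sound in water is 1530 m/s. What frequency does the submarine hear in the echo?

17.16 kHz

The seamount receives the sound from a moving source: f₁ = f₀ · v/(v + v_e) = 17.34 × 1530/1538 ≈ 17.25 kHz.
On the return leg the submarine is a moving observer: f₂ = f₁ · (v − v_e)/v = 17.25 × 1522/1530 ≈ 17.16 kHz.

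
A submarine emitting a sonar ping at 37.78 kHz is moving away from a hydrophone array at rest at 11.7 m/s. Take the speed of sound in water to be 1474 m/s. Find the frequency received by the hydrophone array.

Only the source moves, away from the listener, so f' = f · v/(v + v_s).
f' = 37.78 × 1474/(1474 + 11.7) = 37.78 × 1474/1486 ≈ 37.5 kHz.

37.5 kHz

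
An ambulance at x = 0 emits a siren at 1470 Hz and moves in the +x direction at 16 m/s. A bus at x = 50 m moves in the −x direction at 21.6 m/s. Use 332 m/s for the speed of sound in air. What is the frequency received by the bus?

The observer lies on the +x side, so the source is heading toward the observer and the observer is heading toward the source.
General Doppler shift: f' = f · (v + v_o)/(v − v_s).
f' = 1470 × (332 + 21.6)/(332 − 16) = 1470 × 353.6/316 ≈ 1645 Hz.

1645 Hz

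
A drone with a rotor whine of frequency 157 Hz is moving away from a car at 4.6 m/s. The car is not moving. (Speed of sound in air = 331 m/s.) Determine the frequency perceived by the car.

With the source moving away from a stationary observer, f' = f · v/(v + v_s).
f' = 157 × 331/(331 + 4.6) = 157 × 331/335.6 ≈ 155 Hz.

155 Hz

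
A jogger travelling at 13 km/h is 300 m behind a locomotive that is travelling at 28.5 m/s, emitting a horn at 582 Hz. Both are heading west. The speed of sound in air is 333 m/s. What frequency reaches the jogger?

13 km/h = 3.611 m/s.
The jogger is behind, so the locomotive is moving away from it while the jogger is moving toward the locomotive.
General Doppler shift: f' = f · (v + v_o)/(v + v_s).
f' = 582 × (333 + 3.611)/(333 + 28.5) = 582 × 336.61/361.5 ≈ 542 Hz.

542 Hz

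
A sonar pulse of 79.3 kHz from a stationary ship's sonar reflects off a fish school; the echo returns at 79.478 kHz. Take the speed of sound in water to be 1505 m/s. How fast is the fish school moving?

Double Doppler shift off a moving reflector: f₂ = f₀ · (v + u)/(v − u) (u > 0 toward emitter).
Rearranging, u = v · (f₂ − f₀)/(f₂ + f₀) = 1505 × 0.178/158.778 ≈ 1.69 m/s.
So the fish school is moving at 1.69 m/s toward the emitter.

1.69 m/s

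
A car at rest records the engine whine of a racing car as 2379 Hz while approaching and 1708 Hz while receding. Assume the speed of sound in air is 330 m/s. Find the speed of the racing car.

f₁/f₂ = (v + v_s)/(v − v_s), so v_s = v · (f₁ − f₂)/(f₁ + f₂).
v_s = 330 × (2379 − 1708)/(2379 + 1708) = 330 × 671/4087 ≈ 54 m/s.

54 m/s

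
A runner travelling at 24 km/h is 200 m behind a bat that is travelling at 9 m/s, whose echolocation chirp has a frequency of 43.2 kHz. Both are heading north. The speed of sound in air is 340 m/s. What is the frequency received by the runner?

42.9 kHz

24 km/h = 6.667 m/s.
The runner is behind, so the bat is moving away from it while the runner is moving toward the bat.
Both move, so f' = f · (v + v_o)/(v + v_s).
f' = 43.2 × (340 + 6.667)/(340 + 9) = 43.2 × 346.67/349 ≈ 42.9 kHz.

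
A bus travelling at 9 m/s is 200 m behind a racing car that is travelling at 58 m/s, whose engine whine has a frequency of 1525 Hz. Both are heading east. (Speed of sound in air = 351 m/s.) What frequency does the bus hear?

The bus is behind, so the racing car is moving away from it while the bus is moving toward the racing car.
With source receding and observer approaching, f' = f · (v + v_o)/(v + v_s).
f' = 1525 × (351 + 9)/(351 + 58) = 1525 × 360/409 ≈ 1342 Hz.

1342 Hz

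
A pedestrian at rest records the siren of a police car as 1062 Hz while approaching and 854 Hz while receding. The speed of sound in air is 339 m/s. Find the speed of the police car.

37 m/s

f₁/f₂ = (v + v_s)/(v − v_s), so v_s = v · (f₁ − f₂)/(f₁ + f₂).
v_s = 339 × (1062 − 854)/(1062 + 854) = 339 × 208/1916 ≈ 37 m/s.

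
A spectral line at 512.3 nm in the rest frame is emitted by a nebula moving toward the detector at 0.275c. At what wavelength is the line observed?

Relativistic Doppler for wavelength: λ' = λ₀ · √((1 − β)/(1 + β)).
λ' = 512.3 × √(0.7250/1.2750) = 512.3 × 0.75407 ≈ 386.3 nm.

386.3 nm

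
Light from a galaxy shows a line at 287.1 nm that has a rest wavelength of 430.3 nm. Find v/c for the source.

λ'/λ₀ = 0.6672 < 1 (blueshift), so the source is approaching.
λ'/λ₀ = √((1 − β)/(1 + β)) for an approaching source ⇒ β = (1 − r²)/(1 + r²) with r = λ'/λ₀.
β = (1 − 0.4452)/(1 + 0.4452) ≈ 0.384.

0.384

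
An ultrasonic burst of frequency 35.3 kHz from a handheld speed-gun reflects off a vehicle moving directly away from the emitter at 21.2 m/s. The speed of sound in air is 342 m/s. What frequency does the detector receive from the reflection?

31.2 kHz

The vehicle first receives the wave as a moving observer: f₁ = f₀ · (v − u)/v = 35.3 × (342 − 21.2)/342 ≈ 33.1 kHz.
On reflection it acts as a source moving away from the stationary detector: f₂ = f₁ · v/(v + u) = 33.1 × 342/363.2 ≈ 31.2 kHz.
Equivalently f₂ = f₀ · (v − u)/(v + u).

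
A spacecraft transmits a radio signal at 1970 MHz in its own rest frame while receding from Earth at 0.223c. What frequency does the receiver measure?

Relativistic Doppler for frequency: f' = f₀ · √((1 − β)/(1 + β)).
f' = 1970 × √(0.7770/1.2230) = 1970 × 0.79707 ≈ 1570.2 MHz.

1570.2 MHz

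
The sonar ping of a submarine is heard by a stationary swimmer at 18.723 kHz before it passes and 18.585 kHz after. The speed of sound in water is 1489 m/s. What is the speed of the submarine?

f₁/f₂ = (v + v_s)/(v − v_s), so v_s = v · (f₁ − f₂)/(f₁ + f₂).
v_s = 1489 × (18.723 − 18.585)/(18.723 + 18.585) = 1489 × 0.138/37.308 ≈ 5.5 m/s.

5.5 m/s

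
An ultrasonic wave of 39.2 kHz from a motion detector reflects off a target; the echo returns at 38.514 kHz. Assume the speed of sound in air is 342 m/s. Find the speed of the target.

3.0 m/s

Double Doppler shift off a moving reflector: f₂ = f₀ · (v + u)/(v − u) (u > 0 toward emitter).
Rearranging, u = v · (f₂ − f₀)/(f₂ + f₀) = 342 × -0.686/77.714 ≈ -3.0 m/s.
So the target is moving at 3.0 m/s away from the emitter.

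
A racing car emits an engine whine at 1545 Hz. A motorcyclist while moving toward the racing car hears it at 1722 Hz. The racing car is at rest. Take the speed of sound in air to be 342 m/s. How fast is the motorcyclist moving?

39 m/s

f' = f · (v + v_o)/v ⇒ v_o = v · |f'/f − 1|.
v_o = 342 × |1722/1545 − 1| = 342 × 0.1146 ≈ 39 m/s.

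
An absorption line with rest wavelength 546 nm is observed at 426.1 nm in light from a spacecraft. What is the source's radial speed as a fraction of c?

λ'/λ₀ = 0.7804 < 1 (blueshift), so the source is approaching.
λ'/λ₀ = √((1 − β)/(1 + β)) for an approaching source ⇒ β = (1 − r²)/(1 + r²) with r = λ'/λ₀.
β = (1 − 0.6090)/(1 + 0.6090) ≈ 0.243.

0.243c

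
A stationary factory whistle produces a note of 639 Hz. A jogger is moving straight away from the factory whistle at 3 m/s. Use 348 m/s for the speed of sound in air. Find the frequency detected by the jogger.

633 Hz

Moving observer, stationary source: f' = f · (v − v_o)/v.
f' = 639 × (348 − 3)/348 = 639 × 345/348 ≈ 633 Hz.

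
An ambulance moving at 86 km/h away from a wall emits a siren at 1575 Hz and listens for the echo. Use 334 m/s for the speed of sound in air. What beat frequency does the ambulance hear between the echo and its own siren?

86 km/h = 23.89 m/s.
The wall receives the sound from a moving source: f₁ = f₀ · v/(v + v_e) = 1575 × 334/357.89 ≈ 1470 Hz.
On the return leg the ambulance is a moving observer: f₂ = f₁ · (v − v_e)/v = 1470 × 310.11/334 ≈ 1365 Hz.
Beat against the emitted tone: |f₂ − f₀| = 2v_e·f₀/(v + v_e) = 2 × 23.89 × 1575/357.89 ≈ 210 Hz.

210 Hz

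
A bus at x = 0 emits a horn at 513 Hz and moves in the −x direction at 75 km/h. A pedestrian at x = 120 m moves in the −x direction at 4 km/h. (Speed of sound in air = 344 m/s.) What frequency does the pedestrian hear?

485 Hz

75 km/h = 20.83 m/s; 4 km/h = 1.111 m/s.
The observer lies on the +x side, so the source is heading away from the observer and the observer is heading toward the source.
With source receding and observer approaching, f' = f · (v + v_o)/(v + v_s).
f' = 513 × (344 + 1.111)/(344 + 20.83) = 513 × 345.11/364.83 ≈ 485 Hz.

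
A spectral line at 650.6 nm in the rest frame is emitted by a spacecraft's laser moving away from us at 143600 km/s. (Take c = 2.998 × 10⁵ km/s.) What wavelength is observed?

1096.2 nm

β = v/c = 143600/299800 = 0.4790.
Relativistic Doppler for wavelength: λ' = λ₀ · √((1 + β)/(1 − β)).
λ' = 650.6 × √(1.4790/0.5210) = 650.6 × 1.68483 ≈ 1096.2 nm.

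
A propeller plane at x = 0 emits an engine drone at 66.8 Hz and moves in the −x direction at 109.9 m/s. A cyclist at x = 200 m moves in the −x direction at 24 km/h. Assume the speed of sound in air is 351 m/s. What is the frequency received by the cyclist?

24 km/h = 6.667 m/s.
The observer lies on the +x side, so the source is heading away from the observer and the observer is heading toward the source.
With source receding and observer approaching, f' = f · (v + v_o)/(v + v_s).
f' = 66.8 × (351 + 6.667)/(351 + 109.9) = 66.8 × 357.67/460.9 ≈ 51.8 Hz.

51.8 Hz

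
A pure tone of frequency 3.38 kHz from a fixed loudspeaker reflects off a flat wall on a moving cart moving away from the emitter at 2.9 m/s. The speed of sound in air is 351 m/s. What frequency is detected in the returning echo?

3.32 kHz

At the flat wall on a moving cart (a moving observer), f₁ = f₀ · (v − u)/v = 3.38 × 348.1/351 ≈ 3.35 kHz.
On reflection it acts as a source moving away from the stationary detector: f₂ = f₁ · v/(v + u) = 3.35 × 351/353.9 ≈ 3.32 kHz.
Equivalently f₂ = f₀ · (v − u)/(v + u).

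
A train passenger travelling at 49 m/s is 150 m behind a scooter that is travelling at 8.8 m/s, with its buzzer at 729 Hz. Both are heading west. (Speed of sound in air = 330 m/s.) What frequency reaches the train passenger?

The train passenger is behind, so the scooter is moving away from it while the train passenger is moving toward the scooter.
With source receding and observer approaching, f' = f · (v + v_o)/(v + v_s).
f' = 729 × (330 + 49)/(330 + 8.8) = 729 × 379/338.8 ≈ 815 Hz.

815 Hz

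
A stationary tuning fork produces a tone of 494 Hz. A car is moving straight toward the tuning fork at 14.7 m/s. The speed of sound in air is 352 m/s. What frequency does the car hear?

Only the observer moves, toward the source, so f' = f · (v + v_o)/v.
f' = 494 × (352 + 14.7)/352 = 494 × 366.7/352 ≈ 515 Hz.

515 Hz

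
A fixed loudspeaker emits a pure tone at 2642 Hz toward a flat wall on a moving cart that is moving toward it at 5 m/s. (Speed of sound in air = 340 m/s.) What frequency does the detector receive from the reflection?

2721 Hz

The flat wall on a moving cart first receives the wave as a moving observer: f₁ = f₀ · (v + u)/v = 2642 × (340 + 5)/340 ≈ 2681 Hz.
The reflection then acts as a moving source: f₂ = f₁ · v/(v − u) ≈ 2721 Hz.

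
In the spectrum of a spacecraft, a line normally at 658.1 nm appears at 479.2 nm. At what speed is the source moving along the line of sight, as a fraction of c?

λ'/λ₀ = 0.7282 < 1 (blueshift), so the source is approaching.
λ'/λ₀ = √((1 − β)/(1 + β)) for an approaching source ⇒ β = (1 − r²)/(1 + r²) with r = λ'/λ₀.
β = (1 − 0.5302)/(1 + 0.5302) ≈ 0.307.

0.307c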